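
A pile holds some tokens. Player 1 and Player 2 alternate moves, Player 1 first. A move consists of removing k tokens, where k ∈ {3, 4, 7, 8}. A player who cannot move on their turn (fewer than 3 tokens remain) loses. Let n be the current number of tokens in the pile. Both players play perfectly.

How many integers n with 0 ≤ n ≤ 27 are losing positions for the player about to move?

9

Classify positions by backward induction: terminal positions (no move available) are L. From any other position, the mover wins iff some move reaches an L.
n=0: no move → L
n=1: no move → L
n=2: no move → L
n=3: →0(L), so W
n=4: →1(L), so W
n=5: →2(L), so W
n=6: →2(L), so W
n=7: →0(L), so W
n=8: →1(L), so W
n=9: →2(L), so W
n=10: →2(L), so W
n=11: →8(W), 7(W), 4(W), 3(W) — all W, so L
n=12: →9(W), 8(W), 5(W), 4(W) — all W, so L
n=13: →10(W), 9(W), 6(W), 5(W) — all W, so L
n=14: →11(L), so W
n=15: →12(L), so W
n=16: →13(L), so W
n=17: →13(L), so W
n=18: →11(L), so W
n=19: →12(L), so W
n=20: →13(L), so W
n=21: →13(L), so W
n=22: →19(W), 18(W), 15(W), 14(W) — all W, so L
n=23: →20(W), 19(W), 16(W), 15(W) — all W, so L
n=24: →21(W), 20(W), 17(W), 16(W) — all W, so L
n=25: →22(L), so W
n=26: →23(L), so W
n=27: →24(L), so W
L entries with 0 ≤ n ≤ 27: n = 0, 1, 2, 11, 12, 13, 22, 23, 24; that makes 9.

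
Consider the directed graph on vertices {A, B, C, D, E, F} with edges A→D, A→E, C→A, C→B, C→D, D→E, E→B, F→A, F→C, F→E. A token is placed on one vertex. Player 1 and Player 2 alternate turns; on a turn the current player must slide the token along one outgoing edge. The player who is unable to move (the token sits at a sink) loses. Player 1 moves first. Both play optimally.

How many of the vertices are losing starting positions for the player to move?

3

Use the standard recursion: the mover loses at a terminal position; elsewhere, the mover wins exactly when some move hands the opponent an L position.
Every edge goes from a vertex to one that appears earlier in the order B, E, D, A, C, F, so processing vertices in that order labels each vertex after all of its successors.
B: no outgoing edge → L
E: can move to B, which is L ⇒ W
D: the only move is to E(W), a W ⇒ L
A: can move to D, which is L ⇒ W
C: can move to D, which is L ⇒ W
F: moves to C(W), A(W), E(W); every one is W ⇒ L
The L vertices are B, D, F; that is 3 in all.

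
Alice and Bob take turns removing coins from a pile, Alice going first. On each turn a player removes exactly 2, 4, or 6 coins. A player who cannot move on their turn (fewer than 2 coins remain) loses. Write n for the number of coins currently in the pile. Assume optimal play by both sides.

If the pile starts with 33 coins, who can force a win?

Label each position W (a win for the player to move) or L (a loss). A position with no legal move is L; any other position is W exactly when some move reaches an L, and L when every move reaches a W.
n=0: no move → L
n=1: no move → L
n=2: reaches L-position 0 → W
n=3: reaches L-position 1 → W
n=4: reaches L-position 0 → W
n=5: reaches L-position 1 → W
n=6: reaches L-position 0 → W
n=7: reaches L-position 1 → W
n=8: only reaches 6(W), 4(W), 2(W), all W → L
n=9: only reaches 7(W), 5(W), 3(W), all W → L
n=10: reaches L-position 8 → W
n=11: reaches L-position 9 → W
n=12: reaches L-position 8 → W
n=13: reaches L-position 9 → W
n=14: reaches L-position 8 → W
n=15: reaches L-position 9 → W
n=16: only reaches 14(W), 12(W), 10(W), all W → L
n=17: only reaches 15(W), 13(W), 11(W), all W → L
n=18: reaches L-position 16 → W
n=19: reaches L-position 17 → W
n=20: reaches L-position 16 → W
n=21: reaches L-position 17 → W
n=22: reaches L-position 16 → W
n=23: reaches L-position 17 → W
n=24: only reaches 22(W), 20(W), 18(W), all W → L
n=25: only reaches 23(W), 21(W), 19(W), all W → L
n=26: reaches L-position 24 → W
n=27: reaches L-position 25 → W
n=28: reaches L-position 24 → W
n=29: reaches L-position 25 → W
n=30: reaches L-position 24 → W
n=31: reaches L-position 25 → W
n=32: only reaches 30(W), 28(W), 26(W), all W → L
n=33: only reaches 31(W), 29(W), 27(W), all W → L
The starting position 33 is L: whatever Alice does, the opponent receives a W position.

Bob wins.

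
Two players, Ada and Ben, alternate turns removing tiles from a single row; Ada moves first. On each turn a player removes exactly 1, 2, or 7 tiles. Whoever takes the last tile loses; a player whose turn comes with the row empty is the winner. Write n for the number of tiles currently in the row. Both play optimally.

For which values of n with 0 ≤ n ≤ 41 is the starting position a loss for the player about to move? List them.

Work bottom-up. With no move the player to move wins. Otherwise the position is W if at least one move leads to an L position for the opponent, and L if every move leads to a W.
n=0: no move; the opponent has just taken the last tile and therefore loses → W
n=1: L (sole option 0(W) is W)
n=2: W (go to 1, an L position)
n=3: W (go to 1, an L position)
n=4: L (options 3(W), 2(W) are all W)
n=5: W (go to 4, an L position)
n=6: W (go to 4, an L position)
n=7: L (options 6(W), 5(W), 0(W) are all W)
n=8: W (go to 7, an L position)
n=9: W (go to 7, an L position)
n=10: L (options 9(W), 8(W), 3(W) are all W)
n=11: W (go to 10, an L position)
n=12: W (go to 10, an L position)
n=13: L (options 12(W), 11(W), 6(W) are all W)
n=14: W (go to 13, an L position)
n=15: W (go to 13, an L position)
n=16: L (options 15(W), 14(W), 9(W) are all W)
n=17: W (go to 16, an L position)
n=18: W (go to 16, an L position)
n=19: L (options 18(W), 17(W), 12(W) are all W)
n=20: W (go to 19, an L position)
n=21: W (go to 19, an L position)
n=22: L (options 21(W), 20(W), 15(W) are all W)
n=23: W (go to 22, an L position)
n=24: W (go to 22, an L position)
n=25: L (options 24(W), 23(W), 18(W) are all W)
n=26: W (go to 25, an L position)
n=27: W (go to 25, an L position)
n=28: L (options 27(W), 26(W), 21(W) are all W)
n=29: W (go to 28, an L position)
n=30: W (go to 28, an L position)
n=31: L (options 30(W), 29(W), 24(W) are all W)
n=32: W (go to 31, an L position)
n=33: W (go to 31, an L position)
n=34: L (options 33(W), 32(W), 27(W) are all W)
n=35: W (go to 34, an L position)
n=36: W (go to 34, an L position)
n=37: L (options 36(W), 35(W), 30(W) are all W)
n=38: W (go to 37, an L position)
n=39: W (go to 37, an L position)
n=40: L (options 39(W), 38(W), 33(W) are all W)
n=41: W (go to 40, an L position)
The losing starting values of n are exactly the entries labelled L in this table (14 of them).

1, 4, 7, 10, 13, 16, 19, 22, 25, 28, 31, 34, 37, 40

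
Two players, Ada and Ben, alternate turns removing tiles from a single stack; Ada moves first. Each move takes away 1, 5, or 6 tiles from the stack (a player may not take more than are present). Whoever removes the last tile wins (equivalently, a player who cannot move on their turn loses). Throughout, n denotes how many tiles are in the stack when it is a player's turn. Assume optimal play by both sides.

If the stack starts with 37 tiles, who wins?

Positions with no move are L. A position that does have a move is losing for the player to move precisely when every available move leads to a winning position for the opponent. Fill in the labels:
n=0: no move → L
n=1: W (go to 0, an L position)
n=2: L (sole option 1(W) is W)
n=3: W (go to 2, an L position)
n=4: L (sole option 3(W) is W)
n=5: W (go to 4, an L position)
n=6: W (go to 0, an L position)
n=7: W (go to 2, an L position)
n=8: W (go to 2, an L position)
n=9: W (go to 4, an L position)
n=10: W (go to 4, an L position)
n=11: L (options 10(W), 6(W), 5(W) are all W)
n=12: W (go to 11, an L position)
n=13: L (options 12(W), 8(W), 7(W) are all W)
n=14: W (go to 13, an L position)
n=15: L (options 14(W), 10(W), 9(W) are all W)
n=16: W (go to 15, an L position)
n=17: W (go to 11, an L position)
n=18: W (go to 13, an L position)
n=19: W (go to 13, an L position)
n=20: W (go to 15, an L position)
n=21: W (go to 15, an L position)
n=22: L (options 21(W), 17(W), 16(W) are all W)
n=23: W (go to 22, an L position)
n=24: L (options 23(W), 19(W), 18(W) are all W)
n=25: W (go to 24, an L position)
n=26: L (options 25(W), 21(W), 20(W) are all W)
n=27: W (go to 26, an L position)
n=28: W (go to 22, an L position)
n=29: W (go to 24, an L position)
n=30: W (go to 24, an L position)
n=31: W (go to 26, an L position)
n=32: W (go to 26, an L position)
n=33: L (options 32(W), 28(W), 27(W) are all W)
n=34: W (go to 33, an L position)
n=35: L (options 34(W), 30(W), 29(W) are all W)
n=36: W (go to 35, an L position)
n=37: L (options 36(W), 32(W), 31(W) are all W)
The starting position 37 is L: whatever Ada does, the opponent receives a W position.

Ben wins.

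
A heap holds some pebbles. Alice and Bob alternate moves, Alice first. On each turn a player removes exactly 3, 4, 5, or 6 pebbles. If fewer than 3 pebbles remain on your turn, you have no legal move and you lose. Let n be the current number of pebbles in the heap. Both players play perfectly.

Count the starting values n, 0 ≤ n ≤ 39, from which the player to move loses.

15

Compute win/loss labels from the base case upward. A position with no move is L. Any other position is W if it can reach an L in one move, else L.
n=0: no move → L
n=1: no move → L
n=2: no move → L
n=3: reaches L-position 0 → W
n=4: reaches L-position 1 → W
n=5: reaches L-position 2 → W
n=6: reaches L-position 2 → W
n=7: reaches L-position 2 → W
n=8: reaches L-position 2 → W
n=9: only reaches 6(W), 5(W), 4(W), 3(W), all W → L
n=10: only reaches 7(W), 6(W), 5(W), 4(W), all W → L
n=11: only reaches 8(W), 7(W), 6(W), 5(W), all W → L
n=12: reaches L-position 9 → W
n=13: reaches L-position 10 → W
n=14: reaches L-position 11 → W
n=15: reaches L-position 11 → W
n=16: reaches L-position 11 → W
n=17: reaches L-position 11 → W
n=18: only reaches 15(W), 14(W), 13(W), 12(W), all W → L
n=19: only reaches 16(W), 15(W), 14(W), 13(W), all W → L
n=20: only reaches 17(W), 16(W), 15(W), 14(W), all W → L
n=21: reaches L-position 18 → W
n=22: reaches L-position 19 → W
n=23: reaches L-position 20 → W
n=24: reaches L-position 20 → W
n=25: reaches L-position 20 → W
n=26: reaches L-position 20 → W
n=27: only reaches 24(W), 23(W), 22(W), 21(W), all W → L
n=28: only reaches 25(W), 24(W), 23(W), 22(W), all W → L
n=29: only reaches 26(W), 25(W), 24(W), 23(W), all W → L
n=30: reaches L-position 27 → W
n=31: reaches L-position 28 → W
n=32: reaches L-position 29 → W
n=33: reaches L-position 29 → W
n=34: reaches L-position 29 → W
n=35: reaches L-position 29 → W
n=36: only reaches 33(W), 32(W), 31(W), 30(W), all W → L
n=37: only reaches 34(W), 33(W), 32(W), 31(W), all W → L
n=38: only reaches 35(W), 34(W), 33(W), 32(W), all W → L
n=39: reaches L-position 36 → W
L entries with 0 ≤ n ≤ 39: n = 0, 1, 2, 9, 10, 11, 18, 19, 20, 27, 28, 29, 36, 37, 38; that makes 15.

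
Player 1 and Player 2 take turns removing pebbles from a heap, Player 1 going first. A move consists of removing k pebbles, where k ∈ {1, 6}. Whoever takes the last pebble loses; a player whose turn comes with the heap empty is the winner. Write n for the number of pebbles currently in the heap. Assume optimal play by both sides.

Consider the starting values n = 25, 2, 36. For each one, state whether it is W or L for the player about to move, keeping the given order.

Classify positions by backward induction: terminal positions (no move available) are W. From any other position, the mover wins iff some move reaches an L.
n=0: no move; the opponent has just taken the last pebble and therefore loses → W
n=1: →0(W) only, which is W, so L
n=2: →1(L), so W
n=3: →2(W) only, which is W, so L
n=4: →3(L), so W
n=5: →4(W) only, which is W, so L
n=6: →5(L), so W
n=7: →1(L), so W
n=8: →7(W), 2(W) — all W, so L
n=9: →8(L), so W
n=10: →9(W), 4(W) — all W, so L
n=11: →10(L), so W
n=12: →11(W), 6(W) — all W, so L
n=13: →12(L), so W
n=14: →8(L), so W
n=15: →14(W), 9(W) — all W, so L
n=16: →15(L), so W
n=17: →16(W), 11(W) — all W, so L
n=18: →17(L), so W
n=19: →18(W), 13(W) — all W, so L
n=20: →19(L), so W
n=21: →15(L), so W
n=22: →21(W), 16(W) — all W, so L
n=23: →22(L), so W
n=24: →23(W), 18(W) — all W, so L
n=25: →24(L), so W
n=26: →25(W), 20(W) — all W, so L
n=27: →26(L), so W
n=28: →22(L), so W
n=29: →28(W), 23(W) — all W, so L
n=30: →29(L), so W
n=31: →30(W), 25(W) — all W, so L
n=32: →31(L), so W
n=33: →32(W), 27(W) — all W, so L
n=34: →33(L), so W
n=35: →29(L), so W
n=36: →35(W), 30(W) — all W, so L

25: W, 2: W, 36: L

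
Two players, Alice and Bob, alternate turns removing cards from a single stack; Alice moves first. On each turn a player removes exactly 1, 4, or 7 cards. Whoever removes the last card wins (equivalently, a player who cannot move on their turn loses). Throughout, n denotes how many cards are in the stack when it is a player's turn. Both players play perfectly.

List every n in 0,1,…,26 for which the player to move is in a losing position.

Build the W/L table. Terminal = L. A non-terminal position is W if it has a move to some L; otherwise it is L.
n=0: no move → L
n=1: W (go to 0, an L position)
n=2: L (sole option 1(W) is W)
n=3: W (go to 2, an L position)
n=4: W (go to 0, an L position)
n=5: L (options 4(W), 1(W) are all W)
n=6: W (go to 5, an L position)
n=7: W (go to 0, an L position)
n=8: L (options 7(W), 4(W), 1(W) are all W)
n=9: W (go to 8, an L position)
n=10: L (options 9(W), 6(W), 3(W) are all W)
n=11: W (go to 10, an L position)
n=12: W (go to 8, an L position)
n=13: L (options 12(W), 9(W), 6(W) are all W)
n=14: W (go to 13, an L position)
n=15: W (go to 8, an L position)
n=16: L (options 15(W), 12(W), 9(W) are all W)
n=17: W (go to 16, an L position)
n=18: L (options 17(W), 14(W), 11(W) are all W)
n=19: W (go to 18, an L position)
n=20: W (go to 16, an L position)
n=21: L (options 20(W), 17(W), 14(W) are all W)
n=22: W (go to 21, an L position)
n=23: W (go to 16, an L position)
n=24: L (options 23(W), 20(W), 17(W) are all W)
n=25: W (go to 24, an L position)
n=26: L (options 25(W), 22(W), 19(W) are all W)
The losing starting values of n are exactly the entries labelled L in this table (11 of them).

0, 2, 5, 8, 10, 13, 16, 18, 21, 24, 26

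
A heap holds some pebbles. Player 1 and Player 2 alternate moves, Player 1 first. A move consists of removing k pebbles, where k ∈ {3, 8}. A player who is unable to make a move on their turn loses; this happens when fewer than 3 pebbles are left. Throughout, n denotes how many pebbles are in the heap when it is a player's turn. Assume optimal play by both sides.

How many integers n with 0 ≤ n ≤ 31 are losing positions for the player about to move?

Classify positions by backward induction: terminal positions (no move available) are L. From any other position, the mover wins iff some move reaches an L.
n=0: no move → L
n=1: no move → L
n=2: no move → L
n=3: W (go to 0, an L position)
n=4: W (go to 1, an L position)
n=5: W (go to 2, an L position)
n=6: L (sole option 3(W) is W)
n=7: L (sole option 4(W) is W)
n=8: W (go to 0, an L position)
n=9: W (go to 6, an L position)
n=10: W (go to 7, an L position)
n=11: L (options 8(W), 3(W) are all W)
n=12: L (options 9(W), 4(W) are all W)
n=13: L (options 10(W), 5(W) are all W)
n=14: W (go to 11, an L position)
n=15: W (go to 12, an L position)
n=16: W (go to 13, an L position)
n=17: L (options 14(W), 9(W) are all W)
n=18: L (options 15(W), 10(W) are all W)
n=19: W (go to 11, an L position)
n=20: W (go to 17, an L position)
n=21: W (go to 18, an L position)
n=22: L (options 19(W), 14(W) are all W)
n=23: L (options 20(W), 15(W) are all W)
n=24: L (options 21(W), 16(W) are all W)
n=25: W (go to 22, an L position)
n=26: W (go to 23, an L position)
n=27: W (go to 24, an L position)
n=28: L (options 25(W), 20(W) are all W)
n=29: L (options 26(W), 21(W) are all W)
n=30: W (go to 22, an L position)
n=31: W (go to 28, an L position)
L entries with 0 ≤ n ≤ 31: n = 0, 1, 2, 6, 7, 11, 12, 13, 17, 18, 22, 23, 24, 28, 29; that makes 15.

15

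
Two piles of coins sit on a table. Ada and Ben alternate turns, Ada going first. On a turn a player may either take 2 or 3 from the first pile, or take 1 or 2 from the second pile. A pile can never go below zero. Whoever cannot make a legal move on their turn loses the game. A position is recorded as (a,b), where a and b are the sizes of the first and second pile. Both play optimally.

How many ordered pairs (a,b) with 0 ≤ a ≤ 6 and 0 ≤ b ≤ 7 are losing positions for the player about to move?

20

Compute win/loss labels from the base case upward. A position with no move is L. Any other position is W if it can reach an L in one move, else L.
Every move lowers a or b (never raises either), so fill the grid row by row in increasing a, and left to right within a row: each cell's successors are then already labelled.
      b=0  b=1  b=2  b=3  b=4  b=5  b=6  b=7
a=0:    L    W    W    L    W    W    L    W
a=1:    L    W    W    L    W    W    L    W
a=2:    W    L    W    W    L    W    W    L
a=3:    W    L    W    W    L    W    W    L
a=4:    W    W    L    W    W    L    W    W
a=5:    L    W    W    L    W    W    L    W
a=6:    L    W    W    L    W    W    L    W
Cells with no legal move (terminal, hence L): (0,0), (1,0).
The remaining L cells, each justified by listing all of its moves:
(0,3): only reaches (0,2)(W), (0,1)(W), all W → L
(0,6): only reaches (0,5)(W), (0,4)(W), all W → L
(1,3): only reaches (1,2)(W), (1,1)(W), all W → L
(1,6): only reaches (1,5)(W), (1,4)(W), all W → L
(2,1): only reaches (0,1)(W), (2,0)(W), all W → L
(2,4): only reaches (0,4)(W), (2,3)(W), (2,2)(W), all W → L
(2,7): only reaches (0,7)(W), (2,6)(W), (2,5)(W), all W → L
(3,1): only reaches (1,1)(W), (0,1)(W), (3,0)(W), all W → L
(3,4): only reaches (1,4)(W), (0,4)(W), (3,3)(W), (3,2)(W), all W → L
(3,7): only reaches (1,7)(W), (0,7)(W), (3,6)(W), (3,5)(W), all W → L
(4,2): only reaches (2,2)(W), (1,2)(W), (4,1)(W), (4,0)(W), all W → L
(4,5): only reaches (2,5)(W), (1,5)(W), (4,4)(W), (4,3)(W), all W → L
(5,0): only reaches (3,0)(W), (2,0)(W), all W → L
(5,3): only reaches (3,3)(W), (2,3)(W), (5,2)(W), (5,1)(W), all W → L
(5,6): only reaches (3,6)(W), (2,6)(W), (5,5)(W), (5,4)(W), all W → L
(6,0): only reaches (4,0)(W), (3,0)(W), all W → L
(6,3): only reaches (4,3)(W), (3,3)(W), (6,2)(W), (6,1)(W), all W → L
(6,6): only reaches (4,6)(W), (3,6)(W), (6,5)(W), (6,4)(W), all W → L
Every other cell has at least one move into one of the L cells above, so it is W.
L cells per row: a=0: 3, a=1: 3, a=2: 3, a=3: 3, a=4: 2, a=5: 3, a=6: 3; total 20.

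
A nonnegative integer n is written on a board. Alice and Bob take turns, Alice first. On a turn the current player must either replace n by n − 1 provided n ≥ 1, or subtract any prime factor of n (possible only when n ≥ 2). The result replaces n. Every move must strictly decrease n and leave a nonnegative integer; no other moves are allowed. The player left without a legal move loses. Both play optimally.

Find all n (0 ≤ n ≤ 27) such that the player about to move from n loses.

0, 4, 8, 12, 16, 20, 24

Use the standard recursion: the mover loses at a terminal position; elsewhere, the mover wins exactly when some move hands the opponent an L position.
n=0: no move → L
n=1: reaches L-position 0 → W
n=2: reaches L-position 0 → W
n=3: reaches L-position 0 → W
n=4: only reaches 2(W), 3(W), all W → L
n=5: reaches L-position 0 → W
n=6: reaches L-position 4 → W
n=7: reaches L-position 0 → W
n=8: only reaches 6(W), 7(W), all W → L
n=9: reaches L-position 8 → W
n=10: reaches L-position 8 → W
n=11: reaches L-position 0 → W
n=12: only reaches 9(W), 10(W), 11(W), all W → L
n=13: reaches L-position 0 → W
n=14: reaches L-position 12 → W
n=15: reaches L-position 12 → W
n=16: only reaches 14(W), 15(W), all W → L
n=17: reaches L-position 0 → W
n=18: reaches L-position 16 → W
n=19: reaches L-position 0 → W
n=20: only reaches 15(W), 18(W), 19(W), all W → L
n=21: reaches L-position 20 → W
n=22: reaches L-position 20 → W
n=23: reaches L-position 0 → W
n=24: only reaches 21(W), 22(W), 23(W), all W → L
n=25: reaches L-position 20 → W
n=26: reaches L-position 24 → W
n=27: reaches L-position 24 → W
Reading off the rows marked L gives the requested list; there are 7 such values of n.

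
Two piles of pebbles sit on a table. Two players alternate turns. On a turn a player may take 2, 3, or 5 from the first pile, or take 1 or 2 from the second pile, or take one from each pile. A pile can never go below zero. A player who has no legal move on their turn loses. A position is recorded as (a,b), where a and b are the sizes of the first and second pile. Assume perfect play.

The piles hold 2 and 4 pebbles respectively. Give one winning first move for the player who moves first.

Label each position W (a win for the player to move) or L (a loss). A position with no legal move is L; any other position is W exactly when some move reaches an L, and L when every move reaches a W.
No move ever increases a pile, so every position that can arise here has a ≤ 2 and b ≤ 4; it is enough to label the cells with 0 ≤ a ≤ 2 and 0 ≤ b ≤ 4.
Every move lowers a or b (never raises either), so fill the grid row by row in increasing a, and left to right within a row: each cell's successors are then already labelled.
      b=0  b=1  b=2  b=3  b=4
a=0:    L    W    W    L    W
a=1:    L    W    W    L    W
a=2:    W    W    L    W    W
Cells with no legal move (terminal, hence L): (0,0), (1,0).
The remaining L cells, each justified by listing all of its moves:
(0,3): moves to (0,2)(W), (0,1)(W); every one is W ⇒ L
(1,3): moves to (1,2)(W), (1,1)(W), (0,2)(W); every one is W ⇒ L
(2,2): moves to (0,2)(W), (2,1)(W), (2,0)(W), (1,1)(W); every one is W ⇒ L
Every other cell has at least one move into one of the L cells above, so it is W.
From (2,4), the L positions reachable in one move are: (2,2), (1,3). Any move reaching one of these is winning.

Move to (2,2).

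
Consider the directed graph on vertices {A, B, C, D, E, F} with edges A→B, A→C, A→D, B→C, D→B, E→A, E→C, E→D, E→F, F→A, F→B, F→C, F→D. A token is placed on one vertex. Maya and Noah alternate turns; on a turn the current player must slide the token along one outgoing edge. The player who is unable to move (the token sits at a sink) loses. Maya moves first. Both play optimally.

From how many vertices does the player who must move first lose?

Use the standard recursion: the mover loses at a terminal position; elsewhere, the mover wins exactly when some move hands the opponent an L position.
Every edge goes from a vertex to one that appears earlier in the order C, B, D, A, F, E, so processing vertices in that order labels each vertex after all of its successors.
C: no outgoing edge → L
B: →C(L), so W
D: →B(W) only, which is W, so L
A: →D(L), so W
F: →D(L), so W
E: →D(L), so W
The L vertices are C, D; that is 2 in all.

2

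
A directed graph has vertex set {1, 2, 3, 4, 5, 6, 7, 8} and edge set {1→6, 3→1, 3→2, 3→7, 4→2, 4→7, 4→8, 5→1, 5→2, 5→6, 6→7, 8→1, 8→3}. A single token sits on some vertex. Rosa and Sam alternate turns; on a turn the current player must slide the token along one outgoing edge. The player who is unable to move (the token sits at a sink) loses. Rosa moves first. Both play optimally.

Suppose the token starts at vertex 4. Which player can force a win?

Rosa wins.

Classify positions by backward induction: terminal positions (no move available) are L. From any other position, the mover wins iff some move reaches an L.
Every edge goes from a vertex to one that appears earlier in the order 7, 2, 6, 1, 3, 8, 4, 5, so processing vertices in that order labels each vertex after all of its successors.
7: no outgoing edge → L
2: no outgoing edge → L
6: W (go to 7, an L position)
1: L (sole option 6(W) is W)
3: W (go to 1, an L position)
8: W (go to 1, an L position)
4: W (go to 2, an L position)
5: W (go to 1, an L position)
From 4 Rosa can move to 2, reaching an L position.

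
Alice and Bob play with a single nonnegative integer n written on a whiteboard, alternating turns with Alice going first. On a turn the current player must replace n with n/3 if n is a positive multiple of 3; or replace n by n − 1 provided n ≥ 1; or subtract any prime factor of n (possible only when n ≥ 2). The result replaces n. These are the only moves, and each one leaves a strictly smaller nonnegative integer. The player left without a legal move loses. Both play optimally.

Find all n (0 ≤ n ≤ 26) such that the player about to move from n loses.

0, 4, 8, 14, 18, 22, 25

Label each position W (a win for the player to move) or L (a loss). A position with no legal move is L; any other position is W exactly when some move reaches an L, and L when every move reaches a W.
n=0: no move → L
n=1: can move to 0, which is L ⇒ W
n=2: can move to 0, which is L ⇒ W
n=3: can move to 0, which is L ⇒ W
n=4: moves to 2(W), 3(W); every one is W ⇒ L
n=5: can move to 0, which is L ⇒ W
n=6: can move to 4, which is L ⇒ W
n=7: can move to 0, which is L ⇒ W
n=8: moves to 6(W), 7(W); every one is W ⇒ L
n=9: can move to 8, which is L ⇒ W
n=10: can move to 8, which is L ⇒ W
n=11: can move to 0, which is L ⇒ W
n=12: can move to 4, which is L ⇒ W
n=13: can move to 0, which is L ⇒ W
n=14: moves to 7(W), 12(W), 13(W); every one is W ⇒ L
n=15: can move to 14, which is L ⇒ W
n=16: can move to 14, which is L ⇒ W
n=17: can move to 0, which is L ⇒ W
n=18: moves to 6(W), 15(W), 16(W), 17(W); every one is W ⇒ L
n=19: can move to 0, which is L ⇒ W
n=20: can move to 18, which is L ⇒ W
n=21: can move to 14, which is L ⇒ W
n=22: moves to 11(W), 20(W), 21(W); every one is W ⇒ L
n=23: can move to 0, which is L ⇒ W
n=24: can move to 8, which is L ⇒ W
n=25: moves to 20(W), 24(W); every one is W ⇒ L
n=26: can move to 25, which is L ⇒ W
Reading off the rows marked L gives the requested list; there are 7 such values of n.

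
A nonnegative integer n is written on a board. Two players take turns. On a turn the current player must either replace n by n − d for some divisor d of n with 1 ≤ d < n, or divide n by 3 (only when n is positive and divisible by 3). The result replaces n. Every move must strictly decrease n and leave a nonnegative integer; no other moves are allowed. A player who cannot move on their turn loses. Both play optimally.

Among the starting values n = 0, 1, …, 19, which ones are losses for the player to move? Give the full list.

0, 1, 4, 7, 9, 11, 13, 15, 17, 19

Classify positions by backward induction: terminal positions (no move available) are L. From any other position, the mover wins iff some move reaches an L.
n=0: no move → L
n=1: no move → L
n=2: can move to 1, which is L ⇒ W
n=3: can move to 1, which is L ⇒ W
n=4: moves to 2(W), 3(W); every one is W ⇒ L
n=5: can move to 4, which is L ⇒ W
n=6: can move to 4, which is L ⇒ W
n=7: the only move is to 6(W), a W ⇒ L
n=8: can move to 4, which is L ⇒ W
n=9: moves to 3(W), 6(W), 8(W); every one is W ⇒ L
n=10: can move to 9, which is L ⇒ W
n=11: the only move is to 10(W), a W ⇒ L
n=12: can move to 4, which is L ⇒ W
n=13: the only move is to 12(W), a W ⇒ L
n=14: can move to 7, which is L ⇒ W
n=15: moves to 5(W), 10(W), 12(W), 14(W); every one is W ⇒ L
n=16: can move to 15, which is L ⇒ W
n=17: the only move is to 16(W), a W ⇒ L
n=18: can move to 9, which is L ⇒ W
n=19: the only move is to 18(W), a W ⇒ L
Reading off the rows marked L gives the requested list; there are 10 such values of n.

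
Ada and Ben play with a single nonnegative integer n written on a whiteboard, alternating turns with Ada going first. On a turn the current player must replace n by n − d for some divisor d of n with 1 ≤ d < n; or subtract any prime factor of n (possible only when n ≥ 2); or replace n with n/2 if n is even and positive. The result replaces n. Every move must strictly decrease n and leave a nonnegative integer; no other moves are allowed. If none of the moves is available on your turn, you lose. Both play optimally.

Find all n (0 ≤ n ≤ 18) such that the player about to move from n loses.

Use the standard recursion: the mover loses at a terminal position; elsewhere, the mover wins exactly when some move hands the opponent an L position.
n=0: no move → L
n=1: no move → L
n=2: →0(L), so W
n=3: →0(L), so W
n=4: →2(W), 3(W) — all W, so L
n=5: →0(L), so W
n=6: →4(L), so W
n=7: →0(L), so W
n=8: →4(L), so W
n=9: →6(W), 8(W) — all W, so L
n=10: →9(L), so W
n=11: →0(L), so W
n=12: →9(L), so W
n=13: →0(L), so W
n=14: →7(W), 12(W), 13(W) — all W, so L
n=15: →14(L), so W
n=16: →14(L), so W
n=17: →0(L), so W
n=18: →9(L), so W
Reading off the rows marked L gives the requested list; there are 5 such values of n.

0, 1, 4, 9, 14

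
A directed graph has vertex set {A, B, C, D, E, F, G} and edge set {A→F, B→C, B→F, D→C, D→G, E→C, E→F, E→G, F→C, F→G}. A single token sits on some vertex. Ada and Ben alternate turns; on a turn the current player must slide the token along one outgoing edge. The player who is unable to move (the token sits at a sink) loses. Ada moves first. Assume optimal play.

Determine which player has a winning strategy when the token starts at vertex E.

Positions with no move are L. A position that does have a move is losing for the player to move precisely when every available move leads to a winning position for the opponent. Fill in the labels:
Every edge goes from a vertex to one that appears earlier in the order G, C, F, B, E, D, A, so processing vertices in that order labels each vertex after all of its successors.
G: no outgoing edge → L
C: no outgoing edge → L
F: reaches L-position C → W
B: reaches L-position C → W
E: reaches L-position C → W
D: reaches L-position C → W
A: only reaches F(W), which is W → L
The starting position E is W: Ada should move to C, handing over an L position.

Ada wins.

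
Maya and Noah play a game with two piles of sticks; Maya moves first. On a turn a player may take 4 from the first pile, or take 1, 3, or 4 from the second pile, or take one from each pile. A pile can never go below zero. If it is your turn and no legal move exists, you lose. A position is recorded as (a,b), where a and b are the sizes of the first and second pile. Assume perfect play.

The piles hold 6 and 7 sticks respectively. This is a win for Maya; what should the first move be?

Move to (2,7).

Classify positions by backward induction: terminal positions (no move available) are L. From any other position, the mover wins iff some move reaches an L.
No move ever increases a pile, so every position that can arise here has a ≤ 6 and b ≤ 7; it is enough to label the cells with 0 ≤ a ≤ 6 and 0 ≤ b ≤ 7.
Every move lowers a or b (never raises either), so fill the grid row by row in increasing a, and left to right within a row: each cell's successors are then already labelled.
      b=0  b=1  b=2  b=3  b=4  b=5  b=6  b=7
a=0:    L    W    L    W    W    W    W    L
a=1:    L    W    L    W    W    W    W    L
a=2:    L    W    L    W    W    W    W    L
a=3:    L    W    L    W    W    W    W    L
a=4:    W    W    W    W    L    W    L    W
a=5:    W    L    W    L    W    W    W    W
a=6:    W    L    W    L    W    W    W    W
Cells with no legal move (terminal, hence L): (0,0), (1,0), (2,0), (3,0).
The remaining L cells, each justified by listing all of its moves:
(0,2): only reaches (0,1)(W), which is W → L
(0,7): only reaches (0,6)(W), (0,4)(W), (0,3)(W), all W → L
(1,2): only reaches (1,1)(W), (0,1)(W), all W → L
(1,7): only reaches (1,6)(W), (1,4)(W), (1,3)(W), (0,6)(W), all W → L
(2,2): only reaches (2,1)(W), (1,1)(W), all W → L
(2,7): only reaches (2,6)(W), (2,4)(W), (2,3)(W), (1,6)(W), all W → L
(3,2): only reaches (3,1)(W), (2,1)(W), all W → L
(3,7): only reaches (3,6)(W), (3,4)(W), (3,3)(W), (2,6)(W), all W → L
(4,4): only reaches (0,4)(W), (4,3)(W), (4,1)(W), (4,0)(W), (3,3)(W), all W → L
(4,6): only reaches (0,6)(W), (4,5)(W), (4,3)(W), (4,2)(W), (3,5)(W), all W → L
(5,1): only reaches (1,1)(W), (5,0)(W), (4,0)(W), all W → L
(5,3): only reaches (1,3)(W), (5,2)(W), (5,0)(W), (4,2)(W), all W → L
(6,1): only reaches (2,1)(W), (6,0)(W), (5,0)(W), all W → L
(6,3): only reaches (2,3)(W), (6,2)(W), (6,0)(W), (5,2)(W), all W → L
Every other cell has at least one move into one of the L cells above, so it is W.
From (6,7), the L positions reachable in one move are: (2,7), (6,3). Any move reaching one of these is winning.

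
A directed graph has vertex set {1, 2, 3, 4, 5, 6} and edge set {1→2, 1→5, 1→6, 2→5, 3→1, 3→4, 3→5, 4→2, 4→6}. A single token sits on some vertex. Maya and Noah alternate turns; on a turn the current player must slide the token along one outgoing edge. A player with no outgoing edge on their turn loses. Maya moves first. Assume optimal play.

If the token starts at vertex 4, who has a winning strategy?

Maya wins.

Build the W/L table. Terminal = L. A non-terminal position is W if it has a move to some L; otherwise it is L.
Every edge goes from a vertex to one that appears earlier in the order 5, 6, 2, 4, 1, 3, so processing vertices in that order labels each vertex after all of its successors.
5: no outgoing edge → L
6: no outgoing edge → L
2: →5(L), so W
4: →6(L), so W
1: →6(L), so W
3: →5(L), so W
From 4 Maya can move to 6, reaching an L position.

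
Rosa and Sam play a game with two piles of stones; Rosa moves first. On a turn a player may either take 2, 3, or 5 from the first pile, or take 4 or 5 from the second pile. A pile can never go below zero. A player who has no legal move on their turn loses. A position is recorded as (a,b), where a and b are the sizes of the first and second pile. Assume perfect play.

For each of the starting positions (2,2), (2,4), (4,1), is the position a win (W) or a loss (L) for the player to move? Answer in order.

(2,2): W, (2,4): L, (4,1): W

Compute win/loss labels from the base case upward. A position with no move is L. Any other position is W if it can reach an L in one move, else L.
No move ever increases a pile, so every position that can arise here has a ≤ 4 and b ≤ 4; it is enough to label the cells with 0 ≤ a ≤ 4 and 0 ≤ b ≤ 4.
Every move lowers a or b (never raises either), so fill the grid row by row in increasing a, and left to right within a row: each cell's successors are then already labelled.
      b=0  b=1  b=2  b=3  b=4
a=0:    L    L    L    L    W
a=1:    L    L    L    L    W
a=2:    W    W    W    W    L
a=3:    W    W    W    W    L
a=4:    W    W    W    W    W
Cells with no legal move (terminal, hence L): (0,0), (0,1), (0,2), (0,3), (1,0), (1,1), (1,2), (1,3).
The remaining L cells, each justified by listing all of its moves:
(2,4): only reaches (0,4)(W), (2,0)(W), all W → L
(3,4): only reaches (1,4)(W), (0,4)(W), (3,0)(W), all W → L
Every other cell has at least one move into one of the L cells above, so it is W.
(2,2): the move to (0,2) reaches an L cell, so W
(2,4): one of the L cells justified above, so L
(4,1): the move to (1,1) reaches an L cell, so W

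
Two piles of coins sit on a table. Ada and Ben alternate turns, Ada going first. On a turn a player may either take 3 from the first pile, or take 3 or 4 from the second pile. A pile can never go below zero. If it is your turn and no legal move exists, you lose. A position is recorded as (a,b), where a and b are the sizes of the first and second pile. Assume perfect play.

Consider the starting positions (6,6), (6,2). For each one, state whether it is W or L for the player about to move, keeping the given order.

Compute win/loss labels from the base case upward. A position with no move is L. Any other position is W if it can reach an L in one move, else L.
No move ever increases a pile, so every position that can arise here has a ≤ 6 and b ≤ 6; it is enough to label the cells with 0 ≤ a ≤ 6 and 0 ≤ b ≤ 6.
Every move lowers a or b (never raises either), so fill the grid row by row in increasing a, and left to right within a row: each cell's successors are then already labelled.
      b=0  b=1  b=2  b=3  b=4  b=5  b=6
a=0:    L    L    L    W    W    W    W
a=1:    L    L    L    W    W    W    W
a=2:    L    L    L    W    W    W    W
a=3:    W    W    W    L    L    L    W
a=4:    W    W    W    L    L    L    W
a=5:    W    W    W    L    L    L    W
a=6:    L    L    L    W    W    W    W
Cells with no legal move (terminal, hence L): (0,0), (0,1), (0,2), (1,0), (1,1), (1,2), (2,0), (2,1), (2,2).
The remaining L cells, each justified by listing all of its moves:
(3,3): moves to (0,3)(W), (3,0)(W); every one is W ⇒ L
(3,4): moves to (0,4)(W), (3,1)(W), (3,0)(W); every one is W ⇒ L
(3,5): moves to (0,5)(W), (3,2)(W), (3,1)(W); every one is W ⇒ L
(4,3): moves to (1,3)(W), (4,0)(W); every one is W ⇒ L
(4,4): moves to (1,4)(W), (4,1)(W), (4,0)(W); every one is W ⇒ L
(4,5): moves to (1,5)(W), (4,2)(W), (4,1)(W); every one is W ⇒ L
(5,3): moves to (2,3)(W), (5,0)(W); every one is W ⇒ L
(5,4): moves to (2,4)(W), (5,1)(W), (5,0)(W); every one is W ⇒ L
(5,5): moves to (2,5)(W), (5,2)(W), (5,1)(W); every one is W ⇒ L
(6,0): the only move is to (3,0)(W), a W ⇒ L
(6,1): the only move is to (3,1)(W), a W ⇒ L
(6,2): the only move is to (3,2)(W), a W ⇒ L
Every other cell has at least one move into one of the L cells above, so it is W.
(6,6): the move to (6,2) reaches an L cell, so W
(6,2): one of the L cells justified above, so L

(6,6): W, (6,2): L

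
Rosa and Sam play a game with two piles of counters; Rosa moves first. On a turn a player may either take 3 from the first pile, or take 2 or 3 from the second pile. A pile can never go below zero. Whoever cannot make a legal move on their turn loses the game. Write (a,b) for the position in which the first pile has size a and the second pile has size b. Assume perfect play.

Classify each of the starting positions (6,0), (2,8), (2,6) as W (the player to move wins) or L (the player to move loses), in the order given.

Label each position W (a win for the player to move) or L (a loss). A position with no legal move is L; any other position is W exactly when some move reaches an L, and L when every move reaches a W.
No move ever increases a pile, so every position that can arise here has a ≤ 6 and b ≤ 8; it is enough to label the cells with 0 ≤ a ≤ 6 and 0 ≤ b ≤ 8.
Every move lowers a or b (never raises either), so fill the grid row by row in increasing a, and left to right within a row: each cell's successors are then already labelled.
      b=0  b=1  b=2  b=3  b=4  b=5  b=6  b=7  b=8
a=0:    L    L    W    W    W    L    L    W    W
a=1:    L    L    W    W    W    L    L    W    W
a=2:    L    L    W    W    W    L    L    W    W
a=3:    W    W    L    L    W    W    W    L    L
a=4:    W    W    L    L    W    W    W    L    L
a=5:    W    W    L    L    W    W    W    L    L
a=6:    L    L    W    W    W    L    L    W    W
Cells with no legal move (terminal, hence L): (0,0), (0,1), (1,0), (1,1), (2,0), (2,1).
The remaining L cells, each justified by listing all of its moves:
(0,5): L (options (0,3)(W), (0,2)(W) are all W)
(0,6): L (options (0,4)(W), (0,3)(W) are all W)
(1,5): L (options (1,3)(W), (1,2)(W) are all W)
(1,6): L (options (1,4)(W), (1,3)(W) are all W)
(2,5): L (options (2,3)(W), (2,2)(W) are all W)
(2,6): L (options (2,4)(W), (2,3)(W) are all W)
(3,2): L (options (0,2)(W), (3,0)(W) are all W)
(3,3): L (options (0,3)(W), (3,1)(W), (3,0)(W) are all W)
(3,7): L (options (0,7)(W), (3,5)(W), (3,4)(W) are all W)
(3,8): L (options (0,8)(W), (3,6)(W), (3,5)(W) are all W)
(4,2): L (options (1,2)(W), (4,0)(W) are all W)
(4,3): L (options (1,3)(W), (4,1)(W), (4,0)(W) are all W)
(4,7): L (options (1,7)(W), (4,5)(W), (4,4)(W) are all W)
(4,8): L (options (1,8)(W), (4,6)(W), (4,5)(W) are all W)
(5,2): L (options (2,2)(W), (5,0)(W) are all W)
(5,3): L (options (2,3)(W), (5,1)(W), (5,0)(W) are all W)
(5,7): L (options (2,7)(W), (5,5)(W), (5,4)(W) are all W)
(5,8): L (options (2,8)(W), (5,6)(W), (5,5)(W) are all W)
(6,0): L (sole option (3,0)(W) is W)
(6,1): L (sole option (3,1)(W) is W)
(6,5): L (options (3,5)(W), (6,3)(W), (6,2)(W) are all W)
(6,6): L (options (3,6)(W), (6,4)(W), (6,3)(W) are all W)
Every other cell has at least one move into one of the L cells above, so it is W.
(6,0): one of the L cells justified above, so L
(2,8): the move to (2,6) reaches an L cell, so W
(2,6): one of the L cells justified above, so L

(6,0): L, (2,8): W, (2,6): L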